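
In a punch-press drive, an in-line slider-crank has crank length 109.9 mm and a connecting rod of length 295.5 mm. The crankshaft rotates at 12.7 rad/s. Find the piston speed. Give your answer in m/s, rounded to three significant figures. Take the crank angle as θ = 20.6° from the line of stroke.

ω = 12.7 rad/s
For an in-line slider-crank, x = r cosθ + √(L² − r² sin²θ), so v = −rω sinθ·[1 + r cosθ/√(L² − r² sin²θ)].
With r = 0.1099 m, L = 0.2955 m, θ = 20.6°: √(L² − r² sin²θ) = 0.29296 m.
v = −0.1099·12.7·0.35184·[1 + 0.1099·0.93606/0.29296] = -0.66352 m/s.
|v| = 0.66352 m/s.

0.664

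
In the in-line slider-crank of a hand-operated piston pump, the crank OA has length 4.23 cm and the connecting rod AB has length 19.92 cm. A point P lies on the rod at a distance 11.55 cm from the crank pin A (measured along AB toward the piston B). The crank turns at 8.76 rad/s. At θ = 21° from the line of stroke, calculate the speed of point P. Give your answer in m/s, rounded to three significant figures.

0.208

ω = 8.76 rad/s.  Crank-pin speed |V_A| = rω = 0.37055 m/s, perpendicular to OA.
Rod angle: sinφ = −(r/L) sinθ ⇒ φ = -4.364°; ω_rod = −rω cosθ/√(L²−r²sin²θ) = -1.7417 rad/s.
V_P = V_A + ω_rod × AP, with AP = 0.1155 m along the rod.
Components: V_Px = −rω sinθ − a·ω_rod·sinφ = -0.1481 m/s;  V_Py = rω cosθ + a·ω_rod·cosφ = +0.14536 m/s.
|V_P| = √(V_Px² + V_Py²) = 0.20751 m/s.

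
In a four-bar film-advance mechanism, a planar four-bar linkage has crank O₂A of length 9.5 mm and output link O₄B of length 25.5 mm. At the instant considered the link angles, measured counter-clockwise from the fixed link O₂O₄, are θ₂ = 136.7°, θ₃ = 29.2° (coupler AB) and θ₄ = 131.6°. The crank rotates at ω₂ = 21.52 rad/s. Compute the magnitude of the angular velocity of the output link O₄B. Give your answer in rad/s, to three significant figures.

7.83

ω₂ = 21.52 rad/s
Differentiating the loop-closure r₂e^{iθ₂}+r₃e^{iθ₃}=r₁+r₄e^{iθ₄} gives r₂ω₂e^{iθ₂}+r₃ω₃e^{iθ₃}=r₄ω₄e^{iθ₄}.
Eliminating the other unknown: ω₄ = r₂ω₂ sin(θ₂−θ₃) / [r₄ sin(θ₄−θ₃)].
Numerator sine = +0.95372; denominator sine = +0.97667.
Result = 0.0095·21.52·(+0.95372) / (0.0255·(+0.97667)) = +7.8288 rad/s; magnitude 7.8288 rad/s.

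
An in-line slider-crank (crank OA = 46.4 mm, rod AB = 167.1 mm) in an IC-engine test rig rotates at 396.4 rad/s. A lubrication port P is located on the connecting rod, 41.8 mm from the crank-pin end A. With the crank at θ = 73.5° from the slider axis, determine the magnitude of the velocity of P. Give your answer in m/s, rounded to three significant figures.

18.4

ω = 396.4 rad/s.  Crank-pin speed |V_A| = rω = 18.393 m/s, perpendicular to OA.
Rod angle: sinφ = −(r/L) sinθ ⇒ φ = -15.441°; ω_rod = −rω cosθ/√(L²−r²sin²θ) = -32.433 rad/s.
V_P = V_A + ω_rod × AP, with AP = 0.0418 m along the rod.
Components: V_Px = −rω sinθ − a·ω_rod·sinφ = -17.996 m/s;  V_Py = rω cosθ + a·ω_rod·cosφ = +3.9171 m/s.
|V_P| = √(V_Px² + V_Py²) = 18.418 m/s.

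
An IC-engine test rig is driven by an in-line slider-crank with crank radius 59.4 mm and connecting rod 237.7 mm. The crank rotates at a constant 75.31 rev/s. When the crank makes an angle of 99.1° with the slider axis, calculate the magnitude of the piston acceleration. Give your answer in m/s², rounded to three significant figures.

5360

ω = 2π·75.3 = 473.2 rad/s
x(θ) = r cosθ + √(L² − r² sin²θ); with ω constant, a = ω²·d²x/dθ².
d²x/dθ² = −r cosθ − r²(cos2θ)/√u − r⁴ sin²2θ/(4u^{3/2}),  u = L² − r² sin²θ = 0.0530612 m².
Substituting r = 0.0594 m, L = 0.2377 m, θ = 99.1°: d²x/dθ² = +0.023921 m.
a = ω²·d²x/dθ² = (473.2)²·(+0.023921) = +5356 m/s²;  |a| = 5356 m/s².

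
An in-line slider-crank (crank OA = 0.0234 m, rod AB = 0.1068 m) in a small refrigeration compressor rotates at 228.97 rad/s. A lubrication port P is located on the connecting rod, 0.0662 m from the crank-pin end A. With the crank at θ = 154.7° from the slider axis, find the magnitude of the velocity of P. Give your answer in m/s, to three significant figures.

2.72

ω = 229 rad/s.  Crank-pin speed |V_A| = rω = 5.3579 m/s, perpendicular to OA.
Rod angle: sinφ = −(r/L) sinθ ⇒ φ = -5.373°; ω_rod = −rω cosθ/√(L²−r²sin²θ) = +45.556 rad/s.
V_P = V_A + ω_rod × AP, with AP = 0.0662 m along the rod.
Components: V_Px = −rω sinθ − a·ω_rod·sinφ = -2.0074 m/s;  V_Py = rω cosθ + a·ω_rod·cosφ = -1.8414 m/s.
|V_P| = √(V_Px² + V_Py²) = 2.724 m/s.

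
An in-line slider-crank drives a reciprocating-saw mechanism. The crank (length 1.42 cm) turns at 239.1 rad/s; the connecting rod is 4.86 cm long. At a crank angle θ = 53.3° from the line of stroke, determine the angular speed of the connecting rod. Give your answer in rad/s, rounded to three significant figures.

42.9

ω = 239.1 rad/s
The rod makes angle φ with the slider axis where L sinφ = r sinθ; differentiating, L cosφ·φ̇ = r ω cosθ.
L cosφ = √(L² − r² sin²θ) = 0.047248 m.
|ω_rod| = r ω |cosθ| / √(L² − r² sin²θ) = 0.0142·239.1·0.59763/0.047248 = 42.945 rad/s.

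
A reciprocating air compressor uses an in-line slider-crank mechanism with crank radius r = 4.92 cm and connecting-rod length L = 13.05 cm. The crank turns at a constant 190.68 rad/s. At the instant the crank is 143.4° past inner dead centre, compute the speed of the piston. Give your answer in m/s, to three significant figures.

ω = 190.7 rad/s
For an in-line slider-crank, x = r cosθ + √(L² − r² sin²θ), so v = −rω sinθ·[1 + r cosθ/√(L² − r² sin²θ)].
With r = 0.0492 m, L = 0.1305 m, θ = 143.4°: √(L² − r² sin²θ) = 0.12716 m.
v = −0.0492·190.7·0.59622·[1 + 0.0492·-0.80282/0.12716] = -3.856 m/s.
|v| = 3.856 m/s.

3.86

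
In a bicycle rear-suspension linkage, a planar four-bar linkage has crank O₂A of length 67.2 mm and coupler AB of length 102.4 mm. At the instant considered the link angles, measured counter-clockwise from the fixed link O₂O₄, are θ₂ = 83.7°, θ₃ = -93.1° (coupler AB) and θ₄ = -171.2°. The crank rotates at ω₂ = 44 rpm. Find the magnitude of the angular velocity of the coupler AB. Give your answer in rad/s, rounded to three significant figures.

2.98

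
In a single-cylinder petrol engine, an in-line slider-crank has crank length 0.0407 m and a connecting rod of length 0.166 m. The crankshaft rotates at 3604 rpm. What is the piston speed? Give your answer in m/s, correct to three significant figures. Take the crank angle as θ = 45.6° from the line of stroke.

12.9

ω = 2π·3604/60 = 377.4 rad/s
For an in-line slider-crank, x = r cosθ + √(L² − r² sin²θ), so v = −rω sinθ·[1 + r cosθ/√(L² − r² sin²θ)].
With r = 0.0407 m, L = 0.166 m, θ = 45.6°: √(L² − r² sin²θ) = 0.16343 m.
v = −0.0407·377.4·0.71447·[1 + 0.0407·0.69966/0.16343] = -12.887 m/s.
|v| = 12.887 m/s.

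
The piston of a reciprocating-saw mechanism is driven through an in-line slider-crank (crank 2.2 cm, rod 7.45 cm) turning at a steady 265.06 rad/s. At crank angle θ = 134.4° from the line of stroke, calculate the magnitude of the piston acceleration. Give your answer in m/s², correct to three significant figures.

1080

ω = 265.1 rad/s
x(θ) = r cosθ + √(L² − r² sin²θ); with ω constant, a = ω²·d²x/dθ².
d²x/dθ² = −r cosθ − r²(cos2θ)/√u − r⁴ sin²2θ/(4u^{3/2}),  u = L² − r² sin²θ = 0.00530318 m².
Substituting r = 0.022 m, L = 0.0745 m, θ = 134.4°: d²x/dθ² = +0.01538 m.
a = ω²·d²x/dθ² = (265.1)²·(+0.01538) = +1080.6 m/s²;  |a| = 1080.6 m/s².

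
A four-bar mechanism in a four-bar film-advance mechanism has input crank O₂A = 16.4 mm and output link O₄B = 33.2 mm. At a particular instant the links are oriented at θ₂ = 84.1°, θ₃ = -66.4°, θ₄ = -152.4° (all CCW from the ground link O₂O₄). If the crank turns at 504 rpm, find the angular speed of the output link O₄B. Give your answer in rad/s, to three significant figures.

12.9

ω₂ = 52.78 rad/s (from 504 rpm).
Differentiating the loop-closure r₂e^{iθ₂}+r₃e^{iθ₃}=r₁+r₄e^{iθ₄} gives r₂ω₂e^{iθ₂}+r₃ω₃e^{iθ₃}=r₄ω₄e^{iθ₄}.
Eliminating the other unknown: ω₄ = r₂ω₂ sin(θ₂−θ₃) / [r₄ sin(θ₄−θ₃)].
Numerator sine = +0.49242; denominator sine = -0.99756.
Result = 0.0164·52.78·(+0.49242) / (0.0332·(-0.99756)) = -12.87 rad/s; magnitude 12.87 rad/s.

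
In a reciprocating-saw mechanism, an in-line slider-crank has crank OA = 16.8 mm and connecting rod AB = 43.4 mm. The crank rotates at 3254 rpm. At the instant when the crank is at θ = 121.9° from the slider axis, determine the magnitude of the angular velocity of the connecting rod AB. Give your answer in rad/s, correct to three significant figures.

73.8

ω = 340.8 rad/s (converted from 3254 rpm).
The rod makes angle φ with the slider axis where L sinφ = r sinθ; differentiating, L cosφ·φ̇ = r ω cosθ.
L cosφ = √(L² − r² sin²θ) = 0.040989 m.
|ω_rod| = r ω |cosθ| / √(L² − r² sin²θ) = 0.0168·340.8·0.52844/0.040989 = 73.804 rad/s.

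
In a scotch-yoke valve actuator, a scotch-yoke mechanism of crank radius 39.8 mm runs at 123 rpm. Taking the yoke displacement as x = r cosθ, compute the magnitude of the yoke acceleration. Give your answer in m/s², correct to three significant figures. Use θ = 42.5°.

ω = 12.88 rad/s (from 123 rpm).
x = r cosθ ⇒ ẍ = −rω² cosθ (ω constant).
|a| = rω²|cosθ| = 0.0398·(12.88)²·|cos 42.5°| = 4.8683 m/s².

4.87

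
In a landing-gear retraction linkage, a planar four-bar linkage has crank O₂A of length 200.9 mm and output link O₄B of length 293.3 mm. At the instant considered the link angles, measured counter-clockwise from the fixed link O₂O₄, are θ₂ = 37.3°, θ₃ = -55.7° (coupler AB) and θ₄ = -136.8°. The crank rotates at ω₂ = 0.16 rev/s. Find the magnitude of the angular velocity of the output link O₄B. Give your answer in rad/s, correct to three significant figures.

ω₂ = 1.005 rad/s (from 0.16 rev/s).
Differentiating the loop-closure r₂e^{iθ₂}+r₃e^{iθ₃}=r₁+r₄e^{iθ₄} gives r₂ω₂e^{iθ₂}+r₃ω₃e^{iθ₃}=r₄ω₄e^{iθ₄}.
Eliminating the other unknown: ω₄ = r₂ω₂ sin(θ₂−θ₃) / [r₄ sin(θ₄−θ₃)].
Numerator sine = +0.99863; denominator sine = -0.98796.
Result = 0.2009·1.005·(+0.99863) / (0.2933·(-0.98796)) = -0.69604 rad/s; magnitude 0.69604 rad/s.

0.696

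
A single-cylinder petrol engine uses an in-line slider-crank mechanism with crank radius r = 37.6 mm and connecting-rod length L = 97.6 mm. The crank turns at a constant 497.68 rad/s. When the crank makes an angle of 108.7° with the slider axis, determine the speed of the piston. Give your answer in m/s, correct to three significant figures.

15.4

ω = 497.7 rad/s
For an in-line slider-crank, x = r cosθ + √(L² − r² sin²θ), so v = −rω sinθ·[1 + r cosθ/√(L² − r² sin²θ)].
With r = 0.0376 m, L = 0.0976 m, θ = 108.7°: √(L² − r² sin²θ) = 0.09087 m.
v = −0.0376·497.7·0.94721·[1 + 0.0376·-0.32061/0.09087] = -15.373 m/s.
|v| = 15.373 m/s.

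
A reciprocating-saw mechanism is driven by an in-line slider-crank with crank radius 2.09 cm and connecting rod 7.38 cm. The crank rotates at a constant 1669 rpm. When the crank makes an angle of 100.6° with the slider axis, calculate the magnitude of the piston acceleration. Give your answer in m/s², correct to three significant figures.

292

ω = 2π·1669/60 = 174.8 rad/s
x(θ) = r cosθ + √(L² − r² sin²θ); with ω constant, a = ω²·d²x/dθ².
d²x/dθ² = −r cosθ − r²(cos2θ)/√u − r⁴ sin²2θ/(4u^{3/2}),  u = L² − r² sin²θ = 0.00502441 m².
Substituting r = 0.0209 m, L = 0.0738 m, θ = 100.6°: d²x/dθ² = +0.0095724 m.
a = ω²·d²x/dθ² = (174.8)²·(+0.0095724) = +292.41 m/s²;  |a| = 292.41 m/s².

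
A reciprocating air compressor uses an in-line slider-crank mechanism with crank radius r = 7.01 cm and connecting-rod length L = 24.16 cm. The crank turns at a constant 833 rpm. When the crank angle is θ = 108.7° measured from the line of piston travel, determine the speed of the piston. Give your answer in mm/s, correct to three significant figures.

5230

ω = 2π·833/60 = 87.23 rad/s
For an in-line slider-crank, x = r cosθ + √(L² − r² sin²θ), so v = −rω sinθ·[1 + r cosθ/√(L² − r² sin²θ)].
With r = 0.0701 m, L = 0.2416 m, θ = 108.7°: √(L² − r² sin²θ) = 0.2323 m.
v = −0.0701·87.23·0.94721·[1 + 0.0701·-0.32061/0.2323] = -5.2317 m/s.
|v| = 5.2317 m/s = 5231.7 mm/s.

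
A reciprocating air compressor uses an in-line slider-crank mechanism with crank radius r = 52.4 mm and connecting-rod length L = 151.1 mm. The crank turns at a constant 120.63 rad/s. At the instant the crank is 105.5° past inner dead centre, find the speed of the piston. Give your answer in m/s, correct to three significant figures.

ω = 120.6 rad/s
For an in-line slider-crank, x = r cosθ + √(L² − r² sin²θ), so v = −rω sinθ·[1 + r cosθ/√(L² − r² sin²θ)].
With r = 0.0524 m, L = 0.1511 m, θ = 105.5°: √(L² − r² sin²θ) = 0.14241 m.
v = −0.0524·120.6·0.96363·[1 + 0.0524·-0.26724/0.14241] = -5.4922 m/s.
|v| = 5.4922 m/s.

5.49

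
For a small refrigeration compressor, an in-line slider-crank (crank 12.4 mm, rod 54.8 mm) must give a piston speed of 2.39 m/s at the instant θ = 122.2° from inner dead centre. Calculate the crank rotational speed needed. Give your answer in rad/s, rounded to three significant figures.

For an in-line slider-crank, |v_piston| = rω|sinθ|·[1 + r cosθ/√(L² − r² sin²θ)].
With r = 0.0124 m, L = 0.0548 m, θ = 122.2°: the bracketed kinematic factor |dx/dθ| = 0.0092037 m.
ω = v/|dx/dθ| = 2.39/0.0092037 = 259.68 rad/s.

260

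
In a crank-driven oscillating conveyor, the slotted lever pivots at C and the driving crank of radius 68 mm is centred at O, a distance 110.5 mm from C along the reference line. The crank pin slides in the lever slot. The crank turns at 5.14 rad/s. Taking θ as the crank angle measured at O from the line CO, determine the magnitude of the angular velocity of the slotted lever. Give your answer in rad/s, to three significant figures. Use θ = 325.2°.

ω = 5.14 rad/s
Crank pin A relative to C: A = (d + r cosθ, r sinθ); lever angle φ = atan2(r sinθ, d + r cosθ).
Differentiating tanφ: φ̇ = rω(d cosθ + r)/(d² + r² + 2dr cosθ).
d² + r² + 2dr cosθ = |CA|² = 0.0291745 m²;  d cosθ + r = +0.15874 m.
|ω_lever| = |0.068·5.14·+0.15874| / 0.0291745 = 1.9017 rad/s.

1.90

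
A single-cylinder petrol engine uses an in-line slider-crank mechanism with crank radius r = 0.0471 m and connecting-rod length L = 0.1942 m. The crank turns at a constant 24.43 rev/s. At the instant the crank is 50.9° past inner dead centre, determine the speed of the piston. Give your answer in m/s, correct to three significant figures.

6.48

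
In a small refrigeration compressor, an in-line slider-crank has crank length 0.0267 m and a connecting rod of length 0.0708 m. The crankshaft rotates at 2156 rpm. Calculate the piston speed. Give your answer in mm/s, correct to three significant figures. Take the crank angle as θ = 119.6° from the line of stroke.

4210

ω = 2π·2156/60 = 225.8 rad/s
For an in-line slider-crank, x = r cosθ + √(L² − r² sin²θ), so v = −rω sinθ·[1 + r cosθ/√(L² − r² sin²θ)].
With r = 0.0267 m, L = 0.0708 m, θ = 119.6°: √(L² − r² sin²θ) = 0.066886 m.
v = −0.0267·225.8·0.86949·[1 + 0.0267·-0.49394/0.066886] = -4.208 m/s.
|v| = 4.208 m/s = 4208 mm/s.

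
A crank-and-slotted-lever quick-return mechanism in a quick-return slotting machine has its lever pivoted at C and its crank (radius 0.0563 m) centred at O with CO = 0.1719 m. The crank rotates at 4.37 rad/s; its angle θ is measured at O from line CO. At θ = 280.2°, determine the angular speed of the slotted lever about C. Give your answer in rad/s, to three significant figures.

ω = 4.37 rad/s
Crank pin A relative to C: A = (d + r cosθ, r sinθ); lever angle φ = atan2(r sinθ, d + r cosθ).
Differentiating tanφ: φ̇ = rω(d cosθ + r)/(d² + r² + 2dr cosθ).
d² + r² + 2dr cosθ = |CA|² = 0.0361469 m²;  d cosθ + r = +0.086741 m.
|ω_lever| = |0.0563·4.37·+0.086741| / 0.0361469 = 0.59039 rad/s.

0.590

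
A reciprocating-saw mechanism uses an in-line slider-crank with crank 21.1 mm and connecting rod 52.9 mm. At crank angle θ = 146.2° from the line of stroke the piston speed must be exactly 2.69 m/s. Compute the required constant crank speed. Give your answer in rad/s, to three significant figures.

For an in-line slider-crank, |v_piston| = rω|sinθ|·[1 + r cosθ/√(L² − r² sin²θ)].
With r = 0.0211 m, L = 0.0529 m, θ = 146.2°: the bracketed kinematic factor |dx/dθ| = 0.0077479 m.
ω = v/|dx/dθ| = 2.69/0.0077479 = 347.19 rad/s.

347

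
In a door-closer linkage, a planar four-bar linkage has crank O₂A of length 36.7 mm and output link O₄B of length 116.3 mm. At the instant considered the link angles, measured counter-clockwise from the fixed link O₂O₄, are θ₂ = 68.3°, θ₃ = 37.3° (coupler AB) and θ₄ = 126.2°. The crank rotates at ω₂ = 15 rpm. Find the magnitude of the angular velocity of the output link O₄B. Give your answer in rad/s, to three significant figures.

ω₂ = 1.571 rad/s (from 15 rpm).
Differentiating the loop-closure r₂e^{iθ₂}+r₃e^{iθ₃}=r₁+r₄e^{iθ₄} gives r₂ω₂e^{iθ₂}+r₃ω₃e^{iθ₃}=r₄ω₄e^{iθ₄}.
Eliminating the other unknown: ω₄ = r₂ω₂ sin(θ₂−θ₃) / [r₄ sin(θ₄−θ₃)].
Numerator sine = +0.51504; denominator sine = +0.99982.
Result = 0.0367·1.571·(+0.51504) / (0.1163·(+0.99982)) = +0.25534 rad/s; magnitude 0.25534 rad/s.

0.255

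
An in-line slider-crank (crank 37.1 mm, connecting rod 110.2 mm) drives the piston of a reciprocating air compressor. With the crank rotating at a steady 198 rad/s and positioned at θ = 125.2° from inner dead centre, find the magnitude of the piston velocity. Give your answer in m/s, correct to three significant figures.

ω = 198 rad/s
For an in-line slider-crank, x = r cosθ + √(L² − r² sin²θ), so v = −rω sinθ·[1 + r cosθ/√(L² − r² sin²θ)].
With r = 0.0371 m, L = 0.1102 m, θ = 125.2°: √(L² − r² sin²θ) = 0.10595 m.
v = −0.0371·198·0.81714·[1 + 0.0371·-0.57643/0.10595] = -4.791 m/s.
|v| = 4.791 m/s.

4.79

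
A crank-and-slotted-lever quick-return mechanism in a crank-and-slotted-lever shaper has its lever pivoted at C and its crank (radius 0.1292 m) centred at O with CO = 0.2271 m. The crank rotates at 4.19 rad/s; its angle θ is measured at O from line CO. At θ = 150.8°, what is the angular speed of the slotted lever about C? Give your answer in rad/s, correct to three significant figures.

ω = 4.19 rad/s
Crank pin A relative to C: A = (d + r cosθ, r sinθ); lever angle φ = atan2(r sinθ, d + r cosθ).
Differentiating tanφ: φ̇ = rω(d cosθ + r)/(d² + r² + 2dr cosθ).
d² + r² + 2dr cosθ = |CA|² = 0.0170417 m²;  d cosθ + r = -0.069041 m.
|ω_lever| = |0.1292·4.19·-0.069041| / 0.0170417 = 2.1932 rad/s.

2.19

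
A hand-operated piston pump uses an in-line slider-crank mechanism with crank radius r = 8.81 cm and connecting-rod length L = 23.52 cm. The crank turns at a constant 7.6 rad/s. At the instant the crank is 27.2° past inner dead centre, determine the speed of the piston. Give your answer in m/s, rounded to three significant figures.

0.410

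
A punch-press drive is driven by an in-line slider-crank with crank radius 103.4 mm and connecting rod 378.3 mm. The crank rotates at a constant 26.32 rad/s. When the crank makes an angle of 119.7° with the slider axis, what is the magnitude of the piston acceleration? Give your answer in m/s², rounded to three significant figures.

45.5

ω = 26.32 rad/s
x(θ) = r cosθ + √(L² − r² sin²θ); with ω constant, a = ω²·d²x/dθ².
d²x/dθ² = −r cosθ − r²(cos2θ)/√u − r⁴ sin²2θ/(4u^{3/2}),  u = L² − r² sin²θ = 0.135044 m².
Substituting r = 0.1034 m, L = 0.3783 m, θ = 119.7°: d²x/dθ² = +0.065614 m.
a = ω²·d²x/dθ² = (26.32)²·(+0.065614) = +45.453 m/s²;  |a| = 45.453 m/s².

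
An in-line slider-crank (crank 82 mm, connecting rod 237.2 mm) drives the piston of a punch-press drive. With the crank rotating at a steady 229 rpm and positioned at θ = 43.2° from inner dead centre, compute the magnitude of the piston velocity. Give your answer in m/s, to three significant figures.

1.70

ω = 2π·229/60 = 23.98 rad/s
For an in-line slider-crank, x = r cosθ + √(L² − r² sin²θ), so v = −rω sinθ·[1 + r cosθ/√(L² − r² sin²θ)].
With r = 0.082 m, L = 0.2372 m, θ = 43.2°: √(L² − r² sin²θ) = 0.23046 m.
v = −0.082·23.98·0.68455·[1 + 0.082·0.72897/0.23046] = -1.6953 m/s.
|v| = 1.6953 m/s.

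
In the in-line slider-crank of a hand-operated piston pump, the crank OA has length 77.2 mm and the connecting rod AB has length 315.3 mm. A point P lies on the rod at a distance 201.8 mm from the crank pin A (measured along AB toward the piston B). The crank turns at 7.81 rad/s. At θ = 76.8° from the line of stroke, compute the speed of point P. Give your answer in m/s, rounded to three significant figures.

ω = 7.81 rad/s.  Crank-pin speed |V_A| = rω = 0.60293 m/s, perpendicular to OA.
Rod angle: sinφ = −(r/L) sinθ ⇒ φ = -13.791°; ω_rod = −rω cosθ/√(L²−r²sin²θ) = -0.44963 rad/s.
V_P = V_A + ω_rod × AP, with AP = 0.2018 m along the rod.
Components: V_Px = −rω sinθ − a·ω_rod·sinφ = -0.60863 m/s;  V_Py = rω cosθ + a·ω_rod·cosφ = +0.049561 m/s.
|V_P| = √(V_Px² + V_Py²) = 0.61065 m/s.

0.611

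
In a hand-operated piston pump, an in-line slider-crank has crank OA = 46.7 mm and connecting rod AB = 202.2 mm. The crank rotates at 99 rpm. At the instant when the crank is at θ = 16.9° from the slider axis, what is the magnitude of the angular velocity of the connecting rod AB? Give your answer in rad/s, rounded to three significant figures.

ω = 10.37 rad/s (converted from 99 rpm).
The rod makes angle φ with the slider axis where L sinφ = r sinθ; differentiating, L cosφ·φ̇ = r ω cosθ.
L cosφ = √(L² − r² sin²θ) = 0.20174 m.
|ω_rod| = r ω |cosθ| / √(L² − r² sin²θ) = 0.0467·10.37·0.95681/0.20174 = 2.2962 rad/s.

2.30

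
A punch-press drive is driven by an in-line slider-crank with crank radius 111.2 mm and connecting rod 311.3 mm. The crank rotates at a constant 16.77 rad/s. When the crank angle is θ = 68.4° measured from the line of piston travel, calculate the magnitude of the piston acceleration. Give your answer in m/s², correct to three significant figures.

ω = 16.77 rad/s
x(θ) = r cosθ + √(L² − r² sin²θ); with ω constant, a = ω²·d²x/dθ².
d²x/dθ² = −r cosθ − r²(cos2θ)/√u − r⁴ sin²2θ/(4u^{3/2}),  u = L² − r² sin²θ = 0.086218 m².
Substituting r = 0.1112 m, L = 0.3113 m, θ = 68.4°: d²x/dθ² = -0.010944 m.
a = ω²·d²x/dθ² = (16.77)²·(-0.010944) = -3.0779 m/s²;  |a| = 3.0779 m/s².

3.08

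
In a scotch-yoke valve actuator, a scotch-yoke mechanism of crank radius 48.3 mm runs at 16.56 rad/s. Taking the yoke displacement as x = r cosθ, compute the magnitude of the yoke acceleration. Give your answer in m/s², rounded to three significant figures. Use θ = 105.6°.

3.56

ω = 16.56 rad/s
x = r cosθ ⇒ ẍ = −rω² cosθ (ω constant).
|a| = rω²|cosθ| = 0.0483·(16.56)²·|cos 105.6°| = 3.562 m/s².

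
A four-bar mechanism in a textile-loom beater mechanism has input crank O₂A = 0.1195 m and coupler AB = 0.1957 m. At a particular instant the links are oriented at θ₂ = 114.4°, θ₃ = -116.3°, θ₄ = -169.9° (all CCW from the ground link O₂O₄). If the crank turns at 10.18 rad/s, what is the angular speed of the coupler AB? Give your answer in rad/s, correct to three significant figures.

ω₂ = 10.18 rad/s
Differentiating the loop-closure r₂e^{iθ₂}+r₃e^{iθ₃}=r₁+r₄e^{iθ₄} gives r₂ω₂e^{iθ₂}+r₃ω₃e^{iθ₃}=r₄ω₄e^{iθ₄}.
Eliminating the other unknown: ω₃ = r₂ω₂ sin(θ₄−θ₂) / [r₃ sin(θ₃−θ₄)].
Numerator sine = +0.96902; denominator sine = +0.80489.
Result = 0.1195·10.18·(+0.96902) / (0.1957·(+0.80489)) = +7.4837 rad/s; magnitude 7.4837 rad/s.

7.48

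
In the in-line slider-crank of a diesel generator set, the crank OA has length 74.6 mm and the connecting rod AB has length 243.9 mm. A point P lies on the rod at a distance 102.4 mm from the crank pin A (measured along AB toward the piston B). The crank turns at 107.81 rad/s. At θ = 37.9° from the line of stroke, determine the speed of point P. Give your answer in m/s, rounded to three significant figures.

ω = 107.8 rad/s.  Crank-pin speed |V_A| = rω = 8.0426 m/s, perpendicular to OA.
Rod angle: sinφ = −(r/L) sinθ ⇒ φ = -10.830°; ω_rod = −rω cosθ/√(L²−r²sin²θ) = -26.492 rad/s.
V_P = V_A + ω_rod × AP, with AP = 0.1024 m along the rod.
Components: V_Px = −rω sinθ − a·ω_rod·sinφ = -5.4502 m/s;  V_Py = rω cosθ + a·ω_rod·cosφ = +3.6818 m/s.
|V_P| = √(V_Px² + V_Py²) = 6.5773 m/s.

6.58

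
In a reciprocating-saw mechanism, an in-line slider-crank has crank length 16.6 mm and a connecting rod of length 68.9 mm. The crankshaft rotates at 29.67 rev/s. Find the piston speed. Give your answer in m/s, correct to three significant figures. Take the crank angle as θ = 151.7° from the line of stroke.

ω = 2π·29.7 = 186.4 rad/s
For an in-line slider-crank, x = r cosθ + √(L² − r² sin²θ), so v = −rω sinθ·[1 + r cosθ/√(L² − r² sin²θ)].
With r = 0.0166 m, L = 0.0689 m, θ = 151.7°: √(L² − r² sin²θ) = 0.068449 m.
v = −0.0166·186.4·0.47409·[1 + 0.0166·-0.88048/0.068449] = -1.1538 m/s.
|v| = 1.1538 m/s.

1.15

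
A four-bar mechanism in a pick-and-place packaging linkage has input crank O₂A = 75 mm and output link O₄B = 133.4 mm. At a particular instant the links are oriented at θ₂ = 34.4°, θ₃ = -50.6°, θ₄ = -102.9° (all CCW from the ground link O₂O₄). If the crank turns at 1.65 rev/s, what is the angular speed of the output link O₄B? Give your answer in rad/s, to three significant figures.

ω₂ = 10.37 rad/s (from 1.65 rev/s).
Differentiating the loop-closure r₂e^{iθ₂}+r₃e^{iθ₃}=r₁+r₄e^{iθ₄} gives r₂ω₂e^{iθ₂}+r₃ω₃e^{iθ₃}=r₄ω₄e^{iθ₄}.
Eliminating the other unknown: ω₄ = r₂ω₂ sin(θ₂−θ₃) / [r₄ sin(θ₄−θ₃)].
Numerator sine = +0.99619; denominator sine = -0.79122.
Result = 0.075·10.37·(+0.99619) / (0.1334·(-0.79122)) = -7.3386 rad/s; magnitude 7.3386 rad/s.

7.34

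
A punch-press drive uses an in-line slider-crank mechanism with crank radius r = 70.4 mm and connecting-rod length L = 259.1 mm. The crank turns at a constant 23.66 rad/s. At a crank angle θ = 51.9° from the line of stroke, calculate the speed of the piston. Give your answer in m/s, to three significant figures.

1.54

ω = 23.66 rad/s
For an in-line slider-crank, x = r cosθ + √(L² − r² sin²θ), so v = −rω sinθ·[1 + r cosθ/√(L² − r² sin²θ)].
With r = 0.0704 m, L = 0.2591 m, θ = 51.9°: √(L² − r² sin²θ) = 0.25311 m.
v = −0.0704·23.66·0.78694·[1 + 0.0704·0.61704/0.25311] = -1.5357 m/s.
|v| = 1.5357 m/s.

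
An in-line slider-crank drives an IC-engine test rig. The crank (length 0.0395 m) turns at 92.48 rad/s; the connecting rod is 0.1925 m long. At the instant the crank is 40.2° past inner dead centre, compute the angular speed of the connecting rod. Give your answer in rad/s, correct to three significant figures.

14.6

ω = 92.48 rad/s
The rod makes angle φ with the slider axis where L sinφ = r sinθ; differentiating, L cosφ·φ̇ = r ω cosθ.
L cosφ = √(L² − r² sin²θ) = 0.1908 m.
|ω_rod| = r ω |cosθ| / √(L² − r² sin²θ) = 0.0395·92.48·0.76380/0.1908 = 14.623 rad/s.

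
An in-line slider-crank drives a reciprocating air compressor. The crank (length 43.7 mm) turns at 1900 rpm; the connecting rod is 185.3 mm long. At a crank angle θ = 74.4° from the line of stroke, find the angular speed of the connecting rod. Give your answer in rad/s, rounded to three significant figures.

ω = 199 rad/s (converted from 1900 rpm).
The rod makes angle φ with the slider axis where L sinφ = r sinθ; differentiating, L cosφ·φ̇ = r ω cosθ.
L cosφ = √(L² − r² sin²θ) = 0.18046 m.
|ω_rod| = r ω |cosθ| / √(L² − r² sin²θ) = 0.0437·199·0.26892/0.18046 = 12.957 rad/s.

13.0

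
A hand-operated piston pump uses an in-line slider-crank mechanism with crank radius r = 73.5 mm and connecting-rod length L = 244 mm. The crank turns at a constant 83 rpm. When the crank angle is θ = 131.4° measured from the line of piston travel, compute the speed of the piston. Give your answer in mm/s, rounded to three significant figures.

381

ω = 2π·83/60 = 8.692 rad/s
For an in-line slider-crank, x = r cosθ + √(L² − r² sin²θ), so v = −rω sinθ·[1 + r cosθ/√(L² − r² sin²θ)].
With r = 0.0735 m, L = 0.244 m, θ = 131.4°: √(L² − r² sin²θ) = 0.23769 m.
v = −0.0735·8.692·0.75011·[1 + 0.0735·-0.66131/0.23769] = -0.38121 m/s.
|v| = 0.38121 m/s = 381.21 mm/s.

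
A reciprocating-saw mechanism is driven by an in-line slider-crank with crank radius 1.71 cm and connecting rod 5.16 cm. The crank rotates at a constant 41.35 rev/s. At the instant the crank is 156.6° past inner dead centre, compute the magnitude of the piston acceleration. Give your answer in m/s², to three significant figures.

789

ω = 2π·41.4 = 259.8 rad/s
x(θ) = r cosθ + √(L² − r² sin²θ); with ω constant, a = ω²·d²x/dθ².
d²x/dθ² = −r cosθ − r²(cos2θ)/√u − r⁴ sin²2θ/(4u^{3/2}),  u = L² − r² sin²θ = 0.00261644 m².
Substituting r = 0.0171 m, L = 0.0516 m, θ = 156.6°: d²x/dθ² = +0.011695 m.
a = ω²·d²x/dθ² = (259.8)²·(+0.011695) = +789.46 m/s²;  |a| = 789.46 m/s².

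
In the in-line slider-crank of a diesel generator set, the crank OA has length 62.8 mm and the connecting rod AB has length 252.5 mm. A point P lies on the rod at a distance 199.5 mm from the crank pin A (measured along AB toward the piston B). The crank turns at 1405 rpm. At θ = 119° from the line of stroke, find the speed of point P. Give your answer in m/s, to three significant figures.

7.35

ω = 147.1 rad/s.  Crank-pin speed |V_A| = rω = 9.2398 m/s, perpendicular to OA.
Rod angle: sinφ = −(r/L) sinθ ⇒ φ = -12.564°; ω_rod = −rω cosθ/√(L²−r²sin²θ) = +18.176 rad/s.
V_P = V_A + ω_rod × AP, with AP = 0.1995 m along the rod.
Components: V_Px = −rω sinθ − a·ω_rod·sinφ = -7.2926 m/s;  V_Py = rω cosθ + a·ω_rod·cosφ = -0.94027 m/s.
|V_P| = √(V_Px² + V_Py²) = 7.3529 m/s.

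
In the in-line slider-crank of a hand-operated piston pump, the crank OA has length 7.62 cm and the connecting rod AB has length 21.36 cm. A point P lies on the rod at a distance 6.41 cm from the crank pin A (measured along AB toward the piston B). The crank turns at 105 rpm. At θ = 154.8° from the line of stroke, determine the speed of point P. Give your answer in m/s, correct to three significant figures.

0.621

ω = 11 rad/s.  Crank-pin speed |V_A| = rω = 0.83786 m/s, perpendicular to OA.
Rod angle: sinφ = −(r/L) sinθ ⇒ φ = -8.737°; ω_rod = −rω cosθ/√(L²−r²sin²θ) = +3.5909 rad/s.
V_P = V_A + ω_rod × AP, with AP = 0.0641 m along the rod.
Components: V_Px = −rω sinθ − a·ω_rod·sinφ = -0.32178 m/s;  V_Py = rω cosθ + a·ω_rod·cosφ = -0.53061 m/s.
|V_P| = √(V_Px² + V_Py²) = 0.62056 m/s.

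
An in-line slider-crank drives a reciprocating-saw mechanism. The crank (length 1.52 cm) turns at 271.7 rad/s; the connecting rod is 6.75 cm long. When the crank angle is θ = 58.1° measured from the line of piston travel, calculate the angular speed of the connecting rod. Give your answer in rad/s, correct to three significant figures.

ω = 271.7 rad/s
The rod makes angle φ with the slider axis where L sinφ = r sinθ; differentiating, L cosφ·φ̇ = r ω cosθ.
L cosφ = √(L² − r² sin²θ) = 0.066255 m.
|ω_rod| = r ω |cosθ| / √(L² − r² sin²θ) = 0.0152·271.7·0.52844/0.066255 = 32.939 rad/s.

32.9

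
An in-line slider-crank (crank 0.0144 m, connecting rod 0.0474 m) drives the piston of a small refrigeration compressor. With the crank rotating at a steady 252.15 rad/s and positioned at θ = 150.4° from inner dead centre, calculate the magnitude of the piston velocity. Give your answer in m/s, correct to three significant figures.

ω = 252.2 rad/s
For an in-line slider-crank, x = r cosθ + √(L² − r² sin²θ), so v = −rω sinθ·[1 + r cosθ/√(L² − r² sin²θ)].
With r = 0.0144 m, L = 0.0474 m, θ = 150.4°: √(L² − r² sin²θ) = 0.046863 m.
v = −0.0144·252.2·0.49394·[1 + 0.0144·-0.86949/0.046863] = -1.3143 m/s.
|v| = 1.3143 m/s.

1.31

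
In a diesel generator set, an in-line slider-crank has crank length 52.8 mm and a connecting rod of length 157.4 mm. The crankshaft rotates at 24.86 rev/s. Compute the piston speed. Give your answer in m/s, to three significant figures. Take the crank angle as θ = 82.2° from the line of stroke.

8.57

ω = 2π·24.9 = 156.2 rad/s
For an in-line slider-crank, x = r cosθ + √(L² − r² sin²θ), so v = −rω sinθ·[1 + r cosθ/√(L² − r² sin²θ)].
With r = 0.0528 m, L = 0.1574 m, θ = 82.2°: √(L² − r² sin²θ) = 0.14845 m.
v = −0.0528·156.2·0.99075·[1 + 0.0528·0.13572/0.14845] = -8.5655 m/s.
|v| = 8.5655 m/s.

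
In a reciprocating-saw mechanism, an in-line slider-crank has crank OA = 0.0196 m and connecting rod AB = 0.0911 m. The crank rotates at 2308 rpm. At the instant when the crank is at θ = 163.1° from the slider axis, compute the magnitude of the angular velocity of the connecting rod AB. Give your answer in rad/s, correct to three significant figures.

49.9

ω = 241.7 rad/s (converted from 2308 rpm).
The rod makes angle φ with the slider axis where L sinφ = r sinθ; differentiating, L cosφ·φ̇ = r ω cosθ.
L cosφ = √(L² − r² sin²θ) = 0.090922 m.
|ω_rod| = r ω |cosθ| / √(L² − r² sin²θ) = 0.0196·241.7·0.95681/0.090922 = 49.852 rad/s.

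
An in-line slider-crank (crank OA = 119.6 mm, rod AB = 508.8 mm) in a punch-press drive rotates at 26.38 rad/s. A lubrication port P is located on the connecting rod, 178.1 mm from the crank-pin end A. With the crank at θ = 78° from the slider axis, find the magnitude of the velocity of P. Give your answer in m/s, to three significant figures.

3.17

ω = 26.38 rad/s.  Crank-pin speed |V_A| = rω = 3.155 m/s, perpendicular to OA.
Rod angle: sinφ = −(r/L) sinθ ⇒ φ = -13.293°; ω_rod = −rω cosθ/√(L²−r²sin²θ) = -1.3247 rad/s.
V_P = V_A + ω_rod × AP, with AP = 0.1781 m along the rod.
Components: V_Px = −rω sinθ − a·ω_rod·sinφ = -3.1404 m/s;  V_Py = rω cosθ + a·ω_rod·cosφ = +0.42636 m/s.
|V_P| = √(V_Px² + V_Py²) = 3.1692 m/s.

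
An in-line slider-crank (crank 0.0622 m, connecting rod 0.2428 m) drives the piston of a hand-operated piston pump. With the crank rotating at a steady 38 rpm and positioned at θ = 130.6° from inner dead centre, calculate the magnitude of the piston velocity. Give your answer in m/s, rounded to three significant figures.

0.156

ω = 2π·38/60 = 3.979 rad/s
For an in-line slider-crank, x = r cosθ + √(L² − r² sin²θ), so v = −rω sinθ·[1 + r cosθ/√(L² − r² sin²θ)].
With r = 0.0622 m, L = 0.2428 m, θ = 130.6°: √(L² − r² sin²θ) = 0.23816 m.
v = −0.0622·3.979·0.75927·[1 + 0.0622·-0.65077/0.23816] = -0.15599 m/s.
|v| = 0.15599 m/s.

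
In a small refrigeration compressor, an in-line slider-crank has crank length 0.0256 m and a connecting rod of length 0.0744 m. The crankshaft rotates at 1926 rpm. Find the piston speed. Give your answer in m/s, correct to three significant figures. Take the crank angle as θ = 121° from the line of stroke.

3.60

ω = 2π·1926/60 = 201.7 rad/s
For an in-line slider-crank, x = r cosθ + √(L² − r² sin²θ), so v = −rω sinθ·[1 + r cosθ/√(L² − r² sin²θ)].
With r = 0.0256 m, L = 0.0744 m, θ = 121°: √(L² − r² sin²θ) = 0.07109 m.
v = −0.0256·201.7·0.85717·[1 + 0.0256·-0.51504/0.07109] = -3.6049 m/s.
|v| = 3.6049 m/s.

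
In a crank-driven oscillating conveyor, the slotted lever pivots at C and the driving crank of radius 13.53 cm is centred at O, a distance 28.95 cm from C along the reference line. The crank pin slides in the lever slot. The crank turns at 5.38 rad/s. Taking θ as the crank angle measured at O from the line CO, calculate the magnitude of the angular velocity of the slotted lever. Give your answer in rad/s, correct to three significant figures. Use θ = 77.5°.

ω = 5.38 rad/s
Crank pin A relative to C: A = (d + r cosθ, r sinθ); lever angle φ = atan2(r sinθ, d + r cosθ).
Differentiating tanφ: φ̇ = rω(d cosθ + r)/(d² + r² + 2dr cosθ).
d² + r² + 2dr cosθ = |CA|² = 0.119072 m²;  d cosθ + r = +0.19796 m.
|ω_lever| = |0.1353·5.38·+0.19796| / 0.119072 = 1.2102 rad/s.

1.21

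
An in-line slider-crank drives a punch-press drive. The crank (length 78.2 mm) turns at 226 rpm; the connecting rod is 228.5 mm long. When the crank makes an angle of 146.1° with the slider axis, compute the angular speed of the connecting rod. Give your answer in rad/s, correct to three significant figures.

ω = 23.67 rad/s (converted from 226 rpm).
The rod makes angle φ with the slider axis where L sinφ = r sinθ; differentiating, L cosφ·φ̇ = r ω cosθ.
L cosφ = √(L² − r² sin²θ) = 0.2243 m.
|ω_rod| = r ω |cosθ| / √(L² − r² sin²θ) = 0.0782·23.67·0.83001/0.2243 = 6.8486 rad/s.

6.85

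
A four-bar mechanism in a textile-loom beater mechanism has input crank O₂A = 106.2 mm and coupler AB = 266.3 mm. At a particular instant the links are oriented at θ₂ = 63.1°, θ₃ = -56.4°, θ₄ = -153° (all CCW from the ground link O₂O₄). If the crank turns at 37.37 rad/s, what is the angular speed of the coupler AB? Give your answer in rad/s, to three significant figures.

ω₂ = 37.37 rad/s
Differentiating the loop-closure r₂e^{iθ₂}+r₃e^{iθ₃}=r₁+r₄e^{iθ₄} gives r₂ω₂e^{iθ₂}+r₃ω₃e^{iθ₃}=r₄ω₄e^{iθ₄}.
Eliminating the other unknown: ω₃ = r₂ω₂ sin(θ₄−θ₂) / [r₃ sin(θ₃−θ₄)].
Numerator sine = +0.58920; denominator sine = +0.99337.
Result = 0.1062·37.37·(+0.58920) / (0.2663·(+0.99337)) = +8.8394 rad/s; magnitude 8.8394 rad/s.

8.84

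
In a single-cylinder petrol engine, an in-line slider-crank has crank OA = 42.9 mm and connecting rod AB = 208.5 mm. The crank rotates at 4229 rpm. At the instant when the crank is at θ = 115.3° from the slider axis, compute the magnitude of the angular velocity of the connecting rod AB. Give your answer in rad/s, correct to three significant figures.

ω = 442.9 rad/s (converted from 4229 rpm).
The rod makes angle φ with the slider axis where L sinφ = r sinθ; differentiating, L cosφ·φ̇ = r ω cosθ.
L cosφ = √(L² − r² sin²θ) = 0.20486 m.
|ω_rod| = r ω |cosθ| / √(L² − r² sin²θ) = 0.0429·442.9·0.42736/0.20486 = 39.633 rad/s.

39.6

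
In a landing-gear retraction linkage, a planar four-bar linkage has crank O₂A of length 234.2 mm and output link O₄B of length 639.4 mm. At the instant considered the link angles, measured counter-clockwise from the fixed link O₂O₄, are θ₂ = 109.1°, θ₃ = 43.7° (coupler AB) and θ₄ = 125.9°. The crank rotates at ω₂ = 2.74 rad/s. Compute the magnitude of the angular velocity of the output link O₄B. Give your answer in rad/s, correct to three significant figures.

0.921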